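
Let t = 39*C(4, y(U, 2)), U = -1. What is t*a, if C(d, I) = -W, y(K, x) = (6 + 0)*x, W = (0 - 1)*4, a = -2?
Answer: -312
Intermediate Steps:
W = -4 (W = -1*4 = -4)
y(K, x) = 6*x
C(d, I) = 4 (C(d, I) = -1*(-4) = 4)
t = 156 (t = 39*4 = 156)
t*a = 156*(-2) = -312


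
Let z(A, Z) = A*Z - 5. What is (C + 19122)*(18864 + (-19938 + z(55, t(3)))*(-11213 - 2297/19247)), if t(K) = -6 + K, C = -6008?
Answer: 56915411470367808/19247 ≈ 2.9571e+12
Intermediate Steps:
z(A, Z) = -5 + A*Z
(C + 19122)*(18864 + (-19938 + z(55, t(3)))*(-11213 - 2297/19247)) = (-6008 + 19122)*(18864 + (-19938 + (-5 + 55*(-6 + 3)))*(-11213 - 2297/19247)) = 13114*(18864 + (-19938 + (-5 + 55*(-3)))*(-11213 - 2297*1/19247)) = 13114*(18864 + (-19938 + (-5 - 165))*(-11213 - 2297/19247)) = 13114*(18864 + (-19938 - 170)*(-215818908/19247)) = 13114*(18864 - 20108*(-215818908/19247)) = 13114*(18864 + 4339686602064/19247) = 13114*(4340049677472/19247) = 56915411470367808/19247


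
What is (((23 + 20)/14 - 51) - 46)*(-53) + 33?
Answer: 70157/14 ≈ 5011.2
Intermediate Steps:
(((23 + 20)/14 - 51) - 46)*(-53) + 33 = ((43*(1/14) - 51) - 46)*(-53) + 33 = ((43/14 - 51) - 46)*(-53) + 33 = (-671/14 - 46)*(-53) + 33 = -1315/14*(-53) + 33 = 69695/14 + 33 = 70157/14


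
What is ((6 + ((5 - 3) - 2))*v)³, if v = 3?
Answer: 5832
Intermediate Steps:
((6 + ((5 - 3) - 2))*v)³ = ((6 + ((5 - 3) - 2))*3)³ = ((6 + (2 - 2))*3)³ = ((6 + 0)*3)³ = (6*3)³ = 18³ = 5832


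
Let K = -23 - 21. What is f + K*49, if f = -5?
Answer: -2161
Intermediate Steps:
K = -44
f + K*49 = -5 - 44*49 = -5 - 2156 = -2161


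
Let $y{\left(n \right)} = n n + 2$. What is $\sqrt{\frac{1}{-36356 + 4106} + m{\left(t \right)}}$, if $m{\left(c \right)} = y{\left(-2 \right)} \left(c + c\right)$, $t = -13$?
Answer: $\frac{i \sqrt{6489991290}}{6450} \approx 12.49 i$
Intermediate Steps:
$y{\left(n \right)} = 2 + n^{2}$ ($y{\left(n \right)} = n^{2} + 2 = 2 + n^{2}$)
$m{\left(c \right)} = 12 c$ ($m{\left(c \right)} = \left(2 + \left(-2\right)^{2}\right) \left(c + c\right) = \left(2 + 4\right) 2 c = 6 \cdot 2 c = 12 c$)
$\sqrt{\frac{1}{-36356 + 4106} + m{\left(t \right)}} = \sqrt{\frac{1}{-36356 + 4106} + 12 \left(-13\right)} = \sqrt{\frac{1}{-32250} - 156} = \sqrt{- \frac{1}{32250} - 156} = \sqrt{- \frac{5031001}{32250}} = \frac{i \sqrt{6489991290}}{6450}$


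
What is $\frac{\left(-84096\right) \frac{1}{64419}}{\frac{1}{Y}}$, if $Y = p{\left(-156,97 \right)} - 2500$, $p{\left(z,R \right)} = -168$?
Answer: $\frac{74789376}{21473} \approx 3482.9$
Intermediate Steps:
$Y = -2668$ ($Y = -168 - 2500 = -2668$)
$\frac{\left(-84096\right) \frac{1}{64419}}{\frac{1}{Y}} = \frac{\left(-84096\right) \frac{1}{64419}}{\frac{1}{-2668}} = \frac{\left(-84096\right) \frac{1}{64419}}{- \frac{1}{2668}} = \left(- \frac{28032}{21473}\right) \left(-2668\right) = \frac{74789376}{21473}$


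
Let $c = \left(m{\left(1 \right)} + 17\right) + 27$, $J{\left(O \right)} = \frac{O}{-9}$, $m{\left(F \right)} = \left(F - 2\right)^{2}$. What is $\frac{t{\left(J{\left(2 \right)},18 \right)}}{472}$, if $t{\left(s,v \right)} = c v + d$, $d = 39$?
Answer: $\frac{849}{472} \approx 1.7987$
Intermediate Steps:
$m{\left(F \right)} = \left(-2 + F\right)^{2}$
$J{\left(O \right)} = - \frac{O}{9}$ ($J{\left(O \right)} = O \left(- \frac{1}{9}\right) = - \frac{O}{9}$)
$c = 45$ ($c = \left(\left(-2 + 1\right)^{2} + 17\right) + 27 = \left(\left(-1\right)^{2} + 17\right) + 27 = \left(1 + 17\right) + 27 = 18 + 27 = 45$)
$t{\left(s,v \right)} = 39 + 45 v$ ($t{\left(s,v \right)} = 45 v + 39 = 39 + 45 v$)
$\frac{t{\left(J{\left(2 \right)},18 \right)}}{472} = \frac{39 + 45 \cdot 18}{472} = \left(39 + 810\right) \frac{1}{472} = 849 \cdot \frac{1}{472} = \frac{849}{472}$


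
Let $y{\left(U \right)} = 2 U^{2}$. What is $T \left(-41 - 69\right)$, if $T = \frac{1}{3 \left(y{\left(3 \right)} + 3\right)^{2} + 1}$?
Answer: $- \frac{55}{662} \approx -0.083082$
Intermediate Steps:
$T = \frac{1}{1324}$ ($T = \frac{1}{3 \left(2 \cdot 3^{2} + 3\right)^{2} + 1} = \frac{1}{3 \left(2 \cdot 9 + 3\right)^{2} + 1} = \frac{1}{3 \left(18 + 3\right)^{2} + 1} = \frac{1}{3 \cdot 21^{2} + 1} = \frac{1}{3 \cdot 441 + 1} = \frac{1}{1323 + 1} = \frac{1}{1324} \approx 0.00075529$)
$T \left(-41 - 69\right) = \frac{-41 - 69}{1324} = \frac{1}{1324} \left(-110\right) = - \frac{55}{662}$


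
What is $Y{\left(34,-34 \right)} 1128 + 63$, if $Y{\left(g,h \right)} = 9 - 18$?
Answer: $-10089$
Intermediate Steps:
$Y{\left(g,h \right)} = -9$
$Y{\left(34,-34 \right)} 1128 + 63 = \left(-9\right) 1128 + 63 = -10152 + 63 = -10089$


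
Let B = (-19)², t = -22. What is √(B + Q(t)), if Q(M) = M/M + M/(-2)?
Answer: √373 ≈ 19.313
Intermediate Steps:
B = 361
Q(M) = 1 - M/2 (Q(M) = 1 + M*(-½) = 1 - M/2)
√(B + Q(t)) = √(361 + (1 - ½*(-22))) = √(361 + (1 + 11)) = √(361 + 12) = √373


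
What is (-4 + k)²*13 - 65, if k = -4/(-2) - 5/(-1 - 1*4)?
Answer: -52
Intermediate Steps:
k = 3 (k = -4*(-½) - 5/(-1 - 4) = 2 - 5/(-5) = 2 - 5*(-⅕) = 2 + 1 = 3)
(-4 + k)²*13 - 65 = (-4 + 3)²*13 - 65 = (-1)²*13 - 65 = 1*13 - 65 = 13 - 65 = -52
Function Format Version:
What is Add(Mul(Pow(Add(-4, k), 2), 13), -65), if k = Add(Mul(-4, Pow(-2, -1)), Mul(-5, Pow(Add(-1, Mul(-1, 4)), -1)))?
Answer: -52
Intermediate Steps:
k = 3 (k = Add(Mul(-4, Rational(-1, 2)), Mul(-5, Pow(Add(-1, -4), -1))) = Add(2, Mul(-5, Pow(-5, -1))) = Add(2, Mul(-5, Rational(-1, 5))) = Add(2, 1) = 3)
Add(Mul(Pow(Add(-4, k), 2), 13), -65) = Add(Mul(Pow(Add(-4, 3), 2), 13), -65) = Add(Mul(Pow(-1, 2), 13), -65) = Add(Mul(1, 13), -65) = Add(13, -65) = -52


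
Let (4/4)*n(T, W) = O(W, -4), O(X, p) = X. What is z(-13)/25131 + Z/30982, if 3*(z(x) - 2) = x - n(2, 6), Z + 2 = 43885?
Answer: 472581179/333689418 ≈ 1.4162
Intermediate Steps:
Z = 43883 (Z = -2 + 43885 = 43883)
n(T, W) = W
z(x) = x/3 (z(x) = 2 + (x - 1*6)/3 = 2 + (x - 6)/3 = 2 + (-6 + x)/3 = 2 + (-2 + x/3) = x/3)
z(-13)/25131 + Z/30982 = ((1/3)*(-13))/25131 + 43883/30982 = -13/3*1/25131 + 43883*(1/30982) = -13/75393 + 6269/4426 = 472581179/333689418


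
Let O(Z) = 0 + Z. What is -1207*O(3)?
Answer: -3621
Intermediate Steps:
O(Z) = Z
-1207*O(3) = -1207*3 = -3621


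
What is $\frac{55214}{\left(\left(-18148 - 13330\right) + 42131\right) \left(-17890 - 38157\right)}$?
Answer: $- \frac{55214}{597068691} \approx -9.2475 \cdot 10^{-5}$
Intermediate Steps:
$\frac{55214}{\left(\left(-18148 - 13330\right) + 42131\right) \left(-17890 - 38157\right)} = \frac{55214}{\left(\left(-18148 - 13330\right) + 42131\right) \left(-56047\right)} = \frac{55214}{\left(-31478 + 42131\right) \left(-56047\right)} = \frac{55214}{10653 \left(-56047\right)} = \frac{55214}{-597068691} = 55214 \left(- \frac{1}{597068691}\right) = - \frac{55214}{597068691}$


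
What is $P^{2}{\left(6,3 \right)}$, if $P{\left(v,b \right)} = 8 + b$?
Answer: $121$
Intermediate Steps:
$P^{2}{\left(6,3 \right)} = \left(8 + 3\right)^{2} = 11^{2} = 121$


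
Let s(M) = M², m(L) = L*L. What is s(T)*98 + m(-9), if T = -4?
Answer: 1649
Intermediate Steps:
m(L) = L²
s(T)*98 + m(-9) = (-4)²*98 + (-9)² = 16*98 + 81 = 1568 + 81 = 1649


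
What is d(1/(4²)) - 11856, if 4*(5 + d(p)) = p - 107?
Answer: -760815/64 ≈ -11888.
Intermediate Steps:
d(p) = -127/4 + p/4 (d(p) = -5 + (p - 107)/4 = -5 + (-107 + p)/4 = -5 + (-107/4 + p/4) = -127/4 + p/4)
d(1/(4²)) - 11856 = (-127/4 + 1/(4*(4²))) - 11856 = (-127/4 + (¼)/16) - 11856 = (-127/4 + (¼)*(1/16)) - 11856 = (-127/4 + 1/64) - 11856 = -2031/64 - 11856 = -760815/64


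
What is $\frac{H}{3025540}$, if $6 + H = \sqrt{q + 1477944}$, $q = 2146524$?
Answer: $- \frac{3}{1512770} + \frac{\sqrt{906117}}{1512770} \approx 0.00062726$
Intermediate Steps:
$H = -6 + 2 \sqrt{906117}$ ($H = -6 + \sqrt{2146524 + 1477944} = -6 + \sqrt{3624468} = -6 + 2 \sqrt{906117} \approx 1897.8$)
$\frac{H}{3025540} = \frac{-6 + 2 \sqrt{906117}}{3025540} = \left(-6 + 2 \sqrt{906117}\right) \frac{1}{3025540} = - \frac{3}{1512770} + \frac{\sqrt{906117}}{1512770}$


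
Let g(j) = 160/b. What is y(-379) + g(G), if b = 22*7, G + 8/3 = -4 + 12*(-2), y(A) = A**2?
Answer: 11060437/77 ≈ 1.4364e+5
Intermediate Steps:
G = -92/3 (G = -8/3 + (-4 + 12*(-2)) = -8/3 + (-4 - 24) = -8/3 - 28 = -92/3 ≈ -30.667)
b = 154
g(j) = 80/77 (g(j) = 160/154 = 160*(1/154) = 80/77)
y(-379) + g(G) = (-379)**2 + 80/77 = 143641 + 80/77 = 11060437/77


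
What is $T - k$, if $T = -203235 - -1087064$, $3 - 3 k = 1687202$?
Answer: $\frac{4338686}{3} \approx 1.4462 \cdot 10^{6}$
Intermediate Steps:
$k = - \frac{1687199}{3}$ ($k = 1 - \frac{1687202}{3} = - \frac{1687199}{3} \approx -5.624 \cdot 10^{5}$)
$T = 883829$ ($T = -203235 + 1087064 = 883829$)
$T - k = 883829 - - \frac{1687199}{3} = 883829 + \frac{1687199}{3} = \frac{4338686}{3}$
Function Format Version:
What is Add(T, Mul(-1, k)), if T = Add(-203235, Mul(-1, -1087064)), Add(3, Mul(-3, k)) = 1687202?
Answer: Rational(4338686, 3) ≈ 1.4462e+6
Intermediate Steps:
k = Rational(-1687199, 3) (k = Add(1, Mul(Rational(-1, 3), 1687202)) = Add(1, Rational(-1687202, 3)) = Rational(-1687199, 3) ≈ -5.6240e+5)
T = 883829 (T = Add(-203235, 1087064) = 883829)
Add(T, Mul(-1, k)) = Add(883829, Mul(-1, Rational(-1687199, 3))) = Add(883829, Rational(1687199, 3)) = Rational(4338686, 3)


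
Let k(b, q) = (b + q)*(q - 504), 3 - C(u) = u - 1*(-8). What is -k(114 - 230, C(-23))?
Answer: -47628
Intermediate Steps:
C(u) = -5 - u (C(u) = 3 - (u - 1*(-8)) = 3 - (u + 8) = 3 - (8 + u) = 3 + (-8 - u) = -5 - u)
k(b, q) = (-504 + q)*(b + q) (k(b, q) = (b + q)*(-504 + q) = (-504 + q)*(b + q))
-k(114 - 230, C(-23)) = -((-5 - 1*(-23))² - 504*(114 - 230) - 504*(-5 - 1*(-23)) + (114 - 230)*(-5 - 1*(-23))) = -((-5 + 23)² - 504*(-116) - 504*(-5 + 23) - 116*(-5 + 23)) = -(18² + 58464 - 504*18 - 116*18) = -(324 + 58464 - 9072 - 2088) = -1*47628 = -47628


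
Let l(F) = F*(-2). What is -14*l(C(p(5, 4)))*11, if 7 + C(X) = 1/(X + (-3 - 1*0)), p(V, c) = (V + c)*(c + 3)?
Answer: -32263/15 ≈ -2150.9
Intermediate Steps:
p(V, c) = (3 + c)*(V + c) (p(V, c) = (V + c)*(3 + c) = (3 + c)*(V + c))
C(X) = -7 + 1/(-3 + X) (C(X) = -7 + 1/(X + (-3 - 1*0)) = -7 + 1/(X + (-3 + 0)) = -7 + 1/(X - 3) = -7 + 1/(-3 + X))
l(F) = -2*F
-14*l(C(p(5, 4)))*11 = -(-28)*(22 - 7*(4**2 + 3*5 + 3*4 + 5*4))/(-3 + (4**2 + 3*5 + 3*4 + 5*4))*11 = -(-28)*(22 - 7*(16 + 15 + 12 + 20))/(-3 + (16 + 15 + 12 + 20))*11 = -(-28)*(22 - 7*63)/(-3 + 63)*11 = -(-28)*(22 - 441)/60*11 = -(-28)*(1/60)*(-419)*11 = -(-28)*(-419)/60*11 = -14*419/30*11 = -2933/15*11 = -32263/15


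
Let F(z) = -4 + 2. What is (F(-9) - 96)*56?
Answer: -5488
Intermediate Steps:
F(z) = -2
(F(-9) - 96)*56 = (-2 - 96)*56 = -98*56 = -5488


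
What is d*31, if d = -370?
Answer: -11470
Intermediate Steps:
d*31 = -370*31 = -11470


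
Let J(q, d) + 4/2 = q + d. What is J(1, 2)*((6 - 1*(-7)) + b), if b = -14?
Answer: -1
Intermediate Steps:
J(q, d) = -2 + d + q (J(q, d) = -2 + (q + d) = -2 + (d + q) = -2 + d + q)
J(1, 2)*((6 - 1*(-7)) + b) = (-2 + 2 + 1)*((6 - 1*(-7)) - 14) = 1*((6 + 7) - 14) = 1*(13 - 14) = 1*(-1) = -1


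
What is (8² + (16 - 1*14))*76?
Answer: 5016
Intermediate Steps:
(8² + (16 - 1*14))*76 = (64 + (16 - 14))*76 = (64 + 2)*76 = 66*76 = 5016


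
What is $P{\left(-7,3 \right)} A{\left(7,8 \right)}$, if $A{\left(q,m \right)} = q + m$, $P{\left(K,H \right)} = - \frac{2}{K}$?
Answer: $\frac{30}{7} \approx 4.2857$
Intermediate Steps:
$A{\left(q,m \right)} = m + q$
$P{\left(-7,3 \right)} A{\left(7,8 \right)} = - \frac{2}{-7} \left(8 + 7\right) = \left(-2\right) \left(- \frac{1}{7}\right) 15 = \frac{2}{7} \cdot 15 = \frac{30}{7}$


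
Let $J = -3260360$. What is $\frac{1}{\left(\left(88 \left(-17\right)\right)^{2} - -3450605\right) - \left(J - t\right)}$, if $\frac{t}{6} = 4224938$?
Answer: $\frac{1}{34298609} \approx 2.9156 \cdot 10^{-8}$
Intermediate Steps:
$t = 25349628$ ($t = 6 \cdot 4224938 = 25349628$)
$\frac{1}{\left(\left(88 \left(-17\right)\right)^{2} - -3450605\right) - \left(J - t\right)} = \frac{1}{\left(\left(88 \left(-17\right)\right)^{2} - -3450605\right) + \left(25349628 - -3260360\right)} = \frac{1}{\left(\left(-1496\right)^{2} + 3450605\right) + \left(25349628 + 3260360\right)} = \frac{1}{\left(2238016 + 3450605\right) + 28609988} = \frac{1}{5688621 + 28609988} = \frac{1}{34298609}$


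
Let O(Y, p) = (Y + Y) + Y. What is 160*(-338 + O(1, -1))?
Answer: -53600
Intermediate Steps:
O(Y, p) = 3*Y (O(Y, p) = 2*Y + Y = 3*Y)
160*(-338 + O(1, -1)) = 160*(-338 + 3*1) = 160*(-338 + 3) = 160*(-335) = -53600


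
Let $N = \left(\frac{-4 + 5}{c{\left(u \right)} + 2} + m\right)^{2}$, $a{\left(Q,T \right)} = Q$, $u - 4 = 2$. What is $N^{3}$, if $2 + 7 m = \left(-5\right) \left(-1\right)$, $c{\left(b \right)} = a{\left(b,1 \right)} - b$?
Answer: $\frac{4826809}{7529536} \approx 0.64105$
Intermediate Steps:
$u = 6$ ($u = 4 + 2 = 6$)
$c{\left(b \right)} = 0$ ($c{\left(b \right)} = b - b = 0$)
$m = \frac{3}{7}$ ($m = - \frac{2}{7} + \frac{\left(-5\right) \left(-1\right)}{7} = - \frac{2}{7} + \frac{1}{7} \cdot 5 = - \frac{2}{7} + \frac{5}{7} = \frac{3}{7} \approx 0.42857$)
$N = \frac{169}{196}$ ($N = \left(\frac{-4 + 5}{0 + 2} + \frac{3}{7}\right)^{2} = \left(1 \cdot \frac{1}{2} + \frac{3}{7}\right)^{2} = \left(\frac{1}{2} + \frac{3}{7}\right)^{2} = \left(\frac{13}{14}\right)^{2} = \frac{169}{196} \approx 0.86224$)
$N^{3} = \left(\frac{169}{196}\right)^{3} = \frac{4826809}{7529536}$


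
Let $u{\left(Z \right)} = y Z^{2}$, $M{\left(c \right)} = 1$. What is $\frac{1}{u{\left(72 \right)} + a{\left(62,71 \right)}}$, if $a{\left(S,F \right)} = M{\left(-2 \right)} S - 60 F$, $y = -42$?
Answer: $- \frac{1}{221926} \approx -4.506 \cdot 10^{-6}$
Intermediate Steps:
$a{\left(S,F \right)} = S - 60 F$ ($a{\left(S,F \right)} = 1 S - 60 F = S - 60 F$)
$u{\left(Z \right)} = - 42 Z^{2}$
$\frac{1}{u{\left(72 \right)} + a{\left(62,71 \right)}} = \frac{1}{- 42 \cdot 72^{2} + \left(62 - 4260\right)} = \frac{1}{\left(-42\right) 5184 + \left(62 - 4260\right)} = \frac{1}{-217728 - 4198} = \frac{1}{-221926} = - \frac{1}{221926}$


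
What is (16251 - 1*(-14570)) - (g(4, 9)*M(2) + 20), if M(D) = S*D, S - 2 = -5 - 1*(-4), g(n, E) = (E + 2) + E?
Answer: 30761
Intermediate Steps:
g(n, E) = 2 + 2*E (g(n, E) = (2 + E) + E = 2 + 2*E)
S = 1 (S = 2 + (-5 - 1*(-4)) = 2 + (-5 + 4) = 2 - 1 = 1)
M(D) = D (M(D) = 1*D = D)
(16251 - 1*(-14570)) - (g(4, 9)*M(2) + 20) = (16251 - 1*(-14570)) - ((2 + 2*9)*2 + 20) = (16251 + 14570) - ((2 + 18)*2 + 20) = 30821 - (20*2 + 20) = 30821 - (40 + 20) = 30821 - 1*60 = 30821 - 60 = 30761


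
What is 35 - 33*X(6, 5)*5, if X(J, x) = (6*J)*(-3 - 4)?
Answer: 41615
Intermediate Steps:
X(J, x) = -42*J (X(J, x) = (6*J)*(-7) = -42*J)
35 - 33*X(6, 5)*5 = 35 - 33*(-42*6)*5 = 35 - (-8316)*5 = 35 - 33*(-1260) = 35 + 41580 = 41615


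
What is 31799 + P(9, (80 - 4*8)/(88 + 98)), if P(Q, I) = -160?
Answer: 31639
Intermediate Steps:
31799 + P(9, (80 - 4*8)/(88 + 98)) = 31799 - 160 = 31639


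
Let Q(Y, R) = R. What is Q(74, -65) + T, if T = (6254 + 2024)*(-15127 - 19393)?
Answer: -285756625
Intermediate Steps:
T = -285756560 (T = 8278*(-34520) = -285756560)
Q(74, -65) + T = -65 - 285756560 = -285756625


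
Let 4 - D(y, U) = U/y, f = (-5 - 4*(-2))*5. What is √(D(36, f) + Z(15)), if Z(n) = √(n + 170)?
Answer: √(129 + 36*√185)/6 ≈ 4.1455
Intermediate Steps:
Z(n) = √(170 + n)
f = 15 (f = (-5 + 8)*5 = 3*5 = 15)
D(y, U) = 4 - U/y
√(D(36, f) + Z(15)) = √((4 - 1*15/36) + √(170 + 15)) = √((4 - 1*15*1/36) + √185) = √((4 - 5/12) + √185) = √(43/12 + √185)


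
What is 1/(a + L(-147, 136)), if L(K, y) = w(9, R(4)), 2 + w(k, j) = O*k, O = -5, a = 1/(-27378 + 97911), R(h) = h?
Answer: -70533/3315050 ≈ -0.021277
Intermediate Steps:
a = 1/70533 ≈ 1.4178e-5
w(k, j) = -2 - 5*k
L(K, y) = -47 (L(K, y) = -2 - 5*9 = -2 - 45 = -47)
1/(a + L(-147, 136)) = 1/(1/70533 - 47) = 1/(-3315050/70533) = -70533/3315050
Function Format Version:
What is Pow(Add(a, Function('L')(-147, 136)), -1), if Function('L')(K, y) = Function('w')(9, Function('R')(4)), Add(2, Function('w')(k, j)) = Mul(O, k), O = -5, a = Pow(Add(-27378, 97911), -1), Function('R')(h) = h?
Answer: Rational(-70533, 3315050) ≈ -0.021277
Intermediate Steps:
a = Rational(1, 70533) (a = Pow(70533, -1) = Rational(1, 70533) ≈ 1.4178e-5)
Function('w')(k, j) = Add(-2, Mul(-5, k))
Function('L')(K, y) = -47 (Function('L')(K, y) = Add(-2, Mul(-5, 9)) = Add(-2, -45) = -47)
Pow(Add(a, Function('L')(-147, 136)), -1) = Pow(Add(Rational(1, 70533), -47), -1) = Pow(Rational(-3315050, 70533), -1) = Rational(-70533, 3315050)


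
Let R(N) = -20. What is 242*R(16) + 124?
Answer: -4716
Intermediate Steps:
242*R(16) + 124 = 242*(-20) + 124 = -4840 + 124 = -4716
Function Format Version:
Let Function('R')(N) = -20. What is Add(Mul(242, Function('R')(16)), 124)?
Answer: -4716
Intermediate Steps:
Add(Mul(242, Function('R')(16)), 124) = Add(Mul(242, -20), 124) = Add(-4840, 124) = -4716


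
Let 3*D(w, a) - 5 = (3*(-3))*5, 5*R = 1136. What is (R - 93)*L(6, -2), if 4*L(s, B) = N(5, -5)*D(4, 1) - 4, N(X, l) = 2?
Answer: -15433/15 ≈ -1028.9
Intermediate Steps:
R = 1136/5 (R = (1/5)*1136 = 1136/5 ≈ 227.20)
D(w, a) = -40/3 (D(w, a) = 5/3 + ((3*(-3))*5)/3 = 5/3 + (-9*5)/3 = 5/3 + (1/3)*(-45) = 5/3 - 15 = -40/3)
L(s, B) = -23/3 (L(s, B) = (2*(-40/3) - 4)/4 = (-80/3 - 4)/4 = (1/4)*(-92/3) = -23/3)
(R - 93)*L(6, -2) = (1136/5 - 93)*(-23/3) = (671/5)*(-23/3) = -15433/15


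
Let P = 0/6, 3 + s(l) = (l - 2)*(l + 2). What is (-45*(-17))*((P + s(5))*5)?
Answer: 68850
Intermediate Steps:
s(l) = -3 + (-2 + l)*(2 + l) (s(l) = -3 + (l - 2)*(l + 2) = -3 + (-2 + l)*(2 + l))
P = 0 (P = 0*(⅙) = 0)
(-45*(-17))*((P + s(5))*5) = (-45*(-17))*((0 + (-7 + 5²))*5) = 765*((0 + (-7 + 25))*5) = 765*((0 + 18)*5) = 765*(18*5) = 765*90 = 68850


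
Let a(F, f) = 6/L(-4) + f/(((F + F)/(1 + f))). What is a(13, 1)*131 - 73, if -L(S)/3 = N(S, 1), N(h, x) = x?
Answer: -4224/13 ≈ -324.92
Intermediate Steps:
L(S) = -3 (L(S) = -3*1 = -3)
a(F, f) = -2 + f*(1 + f)/(2*F) (a(F, f) = 6/(-3) + f/(((F + F)/(1 + f))) = 6*(-1/3) + f/(((2*F)/(1 + f))) = -2 + f/((2*F/(1 + f))) = -2 + f*((1 + f)/(2*F)) = -2 + f*(1 + f)/(2*F))
a(13, 1)*131 - 73 = ((1/2)*(1 + 1**2 - 4*13)/13)*131 - 73 = ((1/2)*(1/13)*(1 + 1 - 52))*131 - 73 = ((1/2)*(1/13)*(-50))*131 - 73 = -25/13*131 - 73 = -3275/13 - 73 = -4224/13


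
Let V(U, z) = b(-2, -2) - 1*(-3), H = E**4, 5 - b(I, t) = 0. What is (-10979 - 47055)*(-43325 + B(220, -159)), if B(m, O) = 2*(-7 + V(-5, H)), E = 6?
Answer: 2514206982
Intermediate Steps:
b(I, t) = 5 (b(I, t) = 5 - 1*0 = 5 + 0 = 5)
H = 1296 (H = 6**4 = 1296)
V(U, z) = 8 (V(U, z) = 5 - 1*(-3) = 5 + 3 = 8)
B(m, O) = 2 (B(m, O) = 2*(-7 + 8) = 2*1 = 2)
(-10979 - 47055)*(-43325 + B(220, -159)) = (-10979 - 47055)*(-43325 + 2) = -58034*(-43323) = 2514206982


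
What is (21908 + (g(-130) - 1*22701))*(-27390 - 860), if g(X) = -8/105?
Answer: 470492450/21 ≈ 2.2404e+7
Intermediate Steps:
g(X) = -8/105 (g(X) = -8*1/105 = -8/105)
(21908 + (g(-130) - 1*22701))*(-27390 - 860) = (21908 + (-8/105 - 1*22701))*(-27390 - 860) = (21908 + (-8/105 - 22701))*(-28250) = (21908 - 2383613/105)*(-28250) = -83273/105*(-28250) = 470492450/21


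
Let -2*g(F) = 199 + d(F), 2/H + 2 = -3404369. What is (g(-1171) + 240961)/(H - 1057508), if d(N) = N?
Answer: -821975164837/3600149567470 ≈ -0.22832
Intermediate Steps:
H = -2/3404371 (H = 2/(-2 - 3404369) = 2/(-3404371) = 2*(-1/3404371) = -2/3404371 ≈ -5.8748e-7)
g(F) = -199/2 - F/2 (g(F) = -(199 + F)/2 = -199/2 - F/2)
(g(-1171) + 240961)/(H - 1057508) = ((-199/2 - ½*(-1171)) + 240961)/(-2/3404371 - 1057508) = ((-199/2 + 1171/2) + 240961)/(-3600149567470/3404371) = (486 + 240961)*(-3404371/3600149567470) = 241447*(-3404371/3600149567470) = -821975164837/3600149567470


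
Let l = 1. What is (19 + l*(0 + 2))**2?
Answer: 441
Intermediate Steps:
(19 + l*(0 + 2))**2 = (19 + 1*(0 + 2))**2 = (19 + 1*2)**2 = (19 + 2)**2 = 21**2 = 441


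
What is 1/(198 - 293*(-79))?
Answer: 1/23345 ≈ 4.2836e-5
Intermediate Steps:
1/(198 - 293*(-79)) = 1/(198 + 23147) = 1/23345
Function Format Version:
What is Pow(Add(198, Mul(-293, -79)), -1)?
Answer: Rational(1, 23345) ≈ 4.2836e-5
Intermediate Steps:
Pow(Add(198, Mul(-293, -79)), -1) = Pow(Add(198, 23147), -1) = Pow(23345, -1) = Rational(1, 23345)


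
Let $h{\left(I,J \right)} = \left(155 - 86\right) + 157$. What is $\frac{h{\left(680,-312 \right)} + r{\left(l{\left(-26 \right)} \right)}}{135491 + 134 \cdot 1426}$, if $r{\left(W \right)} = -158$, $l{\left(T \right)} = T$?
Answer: $\frac{68}{326575} \approx 0.00020822$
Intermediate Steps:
$h{\left(I,J \right)} = 226$ ($h{\left(I,J \right)} = 69 + 157 = 226$)
$\frac{h{\left(680,-312 \right)} + r{\left(l{\left(-26 \right)} \right)}}{135491 + 134 \cdot 1426} = \frac{226 - 158}{135491 + 134 \cdot 1426} = \frac{68}{135491 + 191084} = \frac{68}{326575}$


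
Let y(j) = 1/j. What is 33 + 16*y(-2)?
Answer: 25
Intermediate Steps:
y(j) = 1/j
33 + 16*y(-2) = 33 + 16/(-2) = 33 + 16*(-½) = 33 - 8 = 25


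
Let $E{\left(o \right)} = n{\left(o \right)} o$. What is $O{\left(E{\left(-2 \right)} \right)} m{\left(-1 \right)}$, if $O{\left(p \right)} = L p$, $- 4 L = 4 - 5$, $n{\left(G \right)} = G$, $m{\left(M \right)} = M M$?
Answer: $1$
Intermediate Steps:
$m{\left(M \right)} = M^{2}$
$E{\left(o \right)} = o^{2}$ ($E{\left(o \right)} = o o = o^{2}$)
$L = \frac{1}{4}$ ($L = - \frac{4 - 5}{4} = \left(- \frac{1}{4}\right) \left(-1\right) = \frac{1}{4} \approx 0.25$)
$O{\left(p \right)} = \frac{p}{4}$
$O{\left(E{\left(-2 \right)} \right)} m{\left(-1 \right)} = \frac{\left(-2\right)^{2}}{4} \left(-1\right)^{2} = \frac{1}{4} \cdot 4 \cdot 1 = 1 \cdot 1 = 1$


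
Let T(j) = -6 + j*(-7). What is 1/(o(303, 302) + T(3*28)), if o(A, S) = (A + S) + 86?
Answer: 1/97 ≈ 0.010309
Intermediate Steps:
o(A, S) = 86 + A + S
T(j) = -6 - 7*j
1/(o(303, 302) + T(3*28)) = 1/((86 + 303 + 302) + (-6 - 21*28)) = 1/(691 + (-6 - 7*84)) = 1/(691 + (-6 - 588)) = 1/(691 - 594) = 1/97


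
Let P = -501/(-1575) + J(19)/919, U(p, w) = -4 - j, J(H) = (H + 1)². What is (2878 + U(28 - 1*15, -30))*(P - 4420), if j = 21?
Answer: -2027699401677/160825 ≈ -1.2608e+7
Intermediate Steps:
J(H) = (1 + H)²
U(p, w) = -25 (U(p, w) = -4 - 1*21 = -4 - 21 = -25)
P = 363473/482475 (P = -501/(-1575) + (1 + 19)²/919 = -501*(-1/1575) + 20²*(1/919) = 167/525 + 400*(1/919) = 167/525 + 400/919 = 363473/482475 ≈ 0.75335)
(2878 + U(28 - 1*15, -30))*(P - 4420) = (2878 - 25)*(363473/482475 - 4420) = 2853*(-2132176027/482475) = -2027699401677/160825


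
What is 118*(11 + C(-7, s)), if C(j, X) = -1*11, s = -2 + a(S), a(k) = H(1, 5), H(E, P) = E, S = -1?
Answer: 0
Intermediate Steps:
a(k) = 1
s = -1 (s = -2 + 1 = -1)
C(j, X) = -11
118*(11 + C(-7, s)) = 118*(11 - 11) = 118*0 = 0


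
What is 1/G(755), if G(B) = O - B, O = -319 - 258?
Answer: -1/1332 ≈ -0.00075075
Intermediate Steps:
O = -577
G(B) = -577 - B
1/G(755) = 1/(-577 - 1*755) = 1/(-577 - 755) = 1/(-1332) = -1/1332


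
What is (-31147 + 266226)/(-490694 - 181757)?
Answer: -1391/3979 ≈ -0.34959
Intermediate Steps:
(-31147 + 266226)/(-490694 - 181757) = 235079/(-672451) = 235079*(-1/672451) = -1391/3979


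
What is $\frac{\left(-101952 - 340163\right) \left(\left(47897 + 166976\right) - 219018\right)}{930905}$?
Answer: $\frac{366513335}{186181} \approx 1968.6$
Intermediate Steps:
$\frac{\left(-101952 - 340163\right) \left(\left(47897 + 166976\right) - 219018\right)}{930905} = - 442115 \left(214873 - 219018\right) \frac{1}{930905} = \left(-442115\right) \left(-4145\right) \frac{1}{930905} = 1832566675 \cdot \frac{1}{930905} = \frac{366513335}{186181}$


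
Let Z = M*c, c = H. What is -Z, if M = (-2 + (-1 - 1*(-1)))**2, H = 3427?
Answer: -13708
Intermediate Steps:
c = 3427
M = 4 (M = (-2 + (-1 + 1))**2 = (-2 + 0)**2 = (-2)**2 = 4)
Z = 13708 (Z = 4*3427 = 13708)
-Z = -1*13708 = -13708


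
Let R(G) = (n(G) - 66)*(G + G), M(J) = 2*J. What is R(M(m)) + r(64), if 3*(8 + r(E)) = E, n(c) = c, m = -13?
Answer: 14392/3 ≈ 4797.3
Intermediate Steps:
r(E) = -8 + E/3
R(G) = 2*G*(-66 + G) (R(G) = (G - 66)*(G + G) = (-66 + G)*(2*G) = 2*G*(-66 + G))
R(M(m)) + r(64) = 2*(2*(-13))*(-66 + 2*(-13)) + (-8 + (1/3)*64) = 2*(-26)*(-66 - 26) + (-8 + 64/3) = 2*(-26)*(-92) + 40/3 = 4784 + 40/3 = 14392/3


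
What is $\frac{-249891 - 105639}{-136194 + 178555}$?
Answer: $- \frac{355530}{42361} \approx -8.3929$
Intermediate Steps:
$\frac{-249891 - 105639}{-136194 + 178555} = - \frac{355530}{42361}$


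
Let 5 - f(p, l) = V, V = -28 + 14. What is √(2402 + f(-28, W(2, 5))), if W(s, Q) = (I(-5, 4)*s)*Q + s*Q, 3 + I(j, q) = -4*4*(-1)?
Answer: 3*√269 ≈ 49.204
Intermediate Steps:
I(j, q) = 13 (I(j, q) = -3 - 4*4*(-1) = -3 - 16*(-1) = -3 + 16 = 13)
W(s, Q) = 14*Q*s (W(s, Q) = (13*s)*Q + s*Q = 13*Q*s + Q*s = 14*Q*s)
V = -14
f(p, l) = 19 (f(p, l) = 5 - 1*(-14) = 5 + 14 = 19)
√(2402 + f(-28, W(2, 5))) = √(2402 + 19) = √2421 = 3*√269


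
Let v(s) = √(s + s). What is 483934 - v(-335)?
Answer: 483934 - I*√670 ≈ 4.8393e+5 - 25.884*I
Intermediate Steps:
v(s) = √2*√s (v(s) = √(2*s) = √2*√s)
483934 - v(-335) = 483934 - √2*√(-335) = 483934 - √2*I*√335 = 483934 - I*√670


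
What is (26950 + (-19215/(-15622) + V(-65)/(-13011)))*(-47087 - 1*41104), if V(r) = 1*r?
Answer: -161038231843041915/67752614 ≈ -2.3769e+9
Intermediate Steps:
V(r) = r
(26950 + (-19215/(-15622) + V(-65)/(-13011)))*(-47087 - 1*41104) = (26950 + (-19215/(-15622) - 65/(-13011)))*(-47087 - 1*41104) = (26950 + (-19215*(-1/15622) - 65*(-1/13011)))*(-47087 - 41104) = (26950 + (19215/15622 + 65/13011))*(-88191) = (26950 + 251021795/203257842)*(-88191) = (5478049863695/203257842)*(-88191) = -161038231843041915/67752614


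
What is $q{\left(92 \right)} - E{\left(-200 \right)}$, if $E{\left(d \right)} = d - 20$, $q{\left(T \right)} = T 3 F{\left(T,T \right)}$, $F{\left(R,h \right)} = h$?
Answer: $25612$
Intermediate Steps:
$q{\left(T \right)} = 3 T^{2}$ ($q{\left(T \right)} = T 3 T = 3 T T = 3 T^{2}$)
$E{\left(d \right)} = -20 + d$
$q{\left(92 \right)} - E{\left(-200 \right)} = 3 \cdot 92^{2} - \left(-20 - 200\right) = 3 \cdot 8464 - -220 = 25392 + 220 = 25612$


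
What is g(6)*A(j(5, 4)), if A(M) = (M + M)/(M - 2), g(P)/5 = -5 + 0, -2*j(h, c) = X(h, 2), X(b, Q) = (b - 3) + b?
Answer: -350/11 ≈ -31.818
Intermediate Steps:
X(b, Q) = -3 + 2*b (X(b, Q) = (-3 + b) + b = -3 + 2*b)
j(h, c) = 3/2 - h (j(h, c) = -(-3 + 2*h)/2 = 3/2 - h)
g(P) = -25 (g(P) = 5*(-5 + 0) = 5*(-5) = -25)
A(M) = 2*M/(-2 + M) (A(M) = (2*M)/(-2 + M) = 2*M/(-2 + M))
g(6)*A(j(5, 4)) = -50*(3/2 - 1*5)/(-2 + (3/2 - 1*5)) = -50*(3/2 - 5)/(-2 + (3/2 - 5)) = -50*(-7)/(2*(-2 - 7/2)) = -50*(-7)/(2*(-11/2)) = -50*(-7)*(-2)/(2*11) = -25*14/11 = -350/11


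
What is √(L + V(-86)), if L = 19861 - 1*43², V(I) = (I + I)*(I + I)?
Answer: 2*√11899 ≈ 218.17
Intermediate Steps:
V(I) = 4*I² (V(I) = (2*I)*(2*I) = 4*I²)
L = 18012 (L = 19861 - 1*1849 = 19861 - 1849 = 18012)
√(L + V(-86)) = √(18012 + 4*(-86)²) = √(18012 + 4*7396) = √(18012 + 29584) = √47596 = 2*√11899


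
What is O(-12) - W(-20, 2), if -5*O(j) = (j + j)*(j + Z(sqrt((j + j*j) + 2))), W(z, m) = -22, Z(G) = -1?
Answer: -202/5 ≈ -40.400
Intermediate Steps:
O(j) = -2*j*(-1 + j)/5 (O(j) = -(j + j)*(j - 1)/5 = -2*j*(-1 + j)/5)
O(-12) - W(-20, 2) = (2/5)*(-12)*(1 - 1*(-12)) - 1*(-22) = (2/5)*(-12)*(1 + 12) + 22 = (2/5)*(-12)*13 + 22 = -312/5 + 22 = -202/5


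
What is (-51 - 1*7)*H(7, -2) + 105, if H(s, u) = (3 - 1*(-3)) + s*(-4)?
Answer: 1381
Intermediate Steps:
H(s, u) = 6 - 4*s (H(s, u) = (3 + 3) - 4*s = 6 - 4*s)
(-51 - 1*7)*H(7, -2) + 105 = (-51 - 1*7)*(6 - 4*7) + 105 = (-51 - 7)*(6 - 28) + 105 = -58*(-22) + 105 = 1276 + 105 = 1381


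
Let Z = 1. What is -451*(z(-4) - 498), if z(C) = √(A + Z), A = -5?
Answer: 224598 - 902*I ≈ 2.246e+5 - 902.0*I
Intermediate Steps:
z(C) = 2*I (z(C) = √(-5 + 1) = √(-4) = 2*I)
-451*(z(-4) - 498) = -451*(2*I - 498) = -451*(-498 + 2*I) = 224598 - 902*I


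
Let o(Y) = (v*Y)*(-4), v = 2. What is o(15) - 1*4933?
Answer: -5053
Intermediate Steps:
o(Y) = -8*Y (o(Y) = (2*Y)*(-4) = -8*Y)
o(15) - 1*4933 = -8*15 - 1*4933 = -120 - 4933 = -5053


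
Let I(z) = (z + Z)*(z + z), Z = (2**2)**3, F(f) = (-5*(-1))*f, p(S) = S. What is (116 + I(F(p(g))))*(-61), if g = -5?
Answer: 111874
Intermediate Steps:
F(f) = 5*f
Z = 64 (Z = 4**3 = 64)
I(z) = 2*z*(64 + z) (I(z) = (z + 64)*(z + z) = (64 + z)*(2*z) = 2*z*(64 + z))
(116 + I(F(p(g))))*(-61) = (116 + 2*(5*(-5))*(64 + 5*(-5)))*(-61) = (116 + 2*(-25)*(64 - 25))*(-61) = (116 + 2*(-25)*39)*(-61) = (116 - 1950)*(-61) = -1834*(-61) = 111874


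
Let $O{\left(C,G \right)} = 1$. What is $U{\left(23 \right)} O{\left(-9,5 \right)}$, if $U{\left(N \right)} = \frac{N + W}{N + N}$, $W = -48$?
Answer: $- \frac{25}{46} \approx -0.54348$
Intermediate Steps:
$U{\left(N \right)} = \frac{-48 + N}{2 N}$ ($U{\left(N \right)} = \frac{N - 48}{N + N} = \frac{-48 + N}{2 N}$)
$U{\left(23 \right)} O{\left(-9,5 \right)} = \frac{-48 + 23}{2 \cdot 23} \cdot 1 = \frac{1}{2} \cdot \frac{1}{23} \left(-25\right) 1 = \left(- \frac{25}{46}\right) 1 = - \frac{25}{46}$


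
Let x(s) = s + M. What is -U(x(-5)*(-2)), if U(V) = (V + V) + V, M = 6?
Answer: 6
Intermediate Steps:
x(s) = 6 + s (x(s) = s + 6 = 6 + s)
U(V) = 3*V (U(V) = 2*V + V = 3*V)
-U(x(-5)*(-2)) = -3*(6 - 5)*(-2) = -3*1*(-2) = -3*(-2) = -1*(-6) = 6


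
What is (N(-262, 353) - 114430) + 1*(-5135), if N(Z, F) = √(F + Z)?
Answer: -119565 + √91 ≈ -1.1956e+5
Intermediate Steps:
(N(-262, 353) - 114430) + 1*(-5135) = (√(353 - 262) - 114430) + 1*(-5135) = (√91 - 114430) - 5135 = (-114430 + √91) - 5135 = -119565 + √91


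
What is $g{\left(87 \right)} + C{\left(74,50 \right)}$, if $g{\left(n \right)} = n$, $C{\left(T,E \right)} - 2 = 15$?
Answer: $104$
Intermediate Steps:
$C{\left(T,E \right)} = 17$ ($C{\left(T,E \right)} = 2 + 15 = 17$)
$g{\left(87 \right)} + C{\left(74,50 \right)} = 87 + 17 = 104$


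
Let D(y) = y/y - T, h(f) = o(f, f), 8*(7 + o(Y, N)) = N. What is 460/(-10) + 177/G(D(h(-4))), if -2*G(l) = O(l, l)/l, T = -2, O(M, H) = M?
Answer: -400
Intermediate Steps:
o(Y, N) = -7 + N/8
h(f) = -7 + f/8
D(y) = 3 (D(y) = y/y - 1*(-2) = 1 + 2 = 3)
G(l) = -½ (G(l) = -l/(2*l) = -½*1 = -½)
460/(-10) + 177/G(D(h(-4))) = 460/(-10) + 177/(-½) = 460*(-⅒) + 177*(-2) = -46 - 354 = -400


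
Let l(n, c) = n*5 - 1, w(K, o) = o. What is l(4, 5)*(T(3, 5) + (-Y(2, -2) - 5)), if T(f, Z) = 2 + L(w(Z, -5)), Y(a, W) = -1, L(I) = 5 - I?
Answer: 152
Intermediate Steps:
T(f, Z) = 12 (T(f, Z) = 2 + (5 - 1*(-5)) = 2 + (5 + 5) = 2 + 10 = 12)
l(n, c) = -1 + 5*n (l(n, c) = 5*n - 1 = -1 + 5*n)
l(4, 5)*(T(3, 5) + (-Y(2, -2) - 5)) = (-1 + 5*4)*(12 + (-1*(-1) - 5)) = (-1 + 20)*(12 + (1 - 5)) = 19*(12 - 4) = 19*8 = 152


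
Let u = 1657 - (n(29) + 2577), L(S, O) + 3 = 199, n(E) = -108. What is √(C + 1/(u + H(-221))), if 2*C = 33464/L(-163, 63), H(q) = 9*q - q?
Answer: √6960898695/9030 ≈ 9.2394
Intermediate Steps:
L(S, O) = 196 (L(S, O) = -3 + 199 = 196)
H(q) = 8*q
C = 4183/49 (C = (33464/196)/2 = (33464*(1/196))/2 = (½)*(8366/49) = 4183/49 ≈ 85.367)
u = -812 (u = 1657 - (-108 + 2577) = 1657 - 1*2469 = 1657 - 2469 = -812)
√(C + 1/(u + H(-221))) = √(4183/49 + 1/(-812 + 8*(-221))) = √(4183/49 + 1/(-812 - 1768)) = √(4183/49 + 1/(-2580)) = √(4183/49 - 1/2580) = √(10792091/126420) = √6960898695/9030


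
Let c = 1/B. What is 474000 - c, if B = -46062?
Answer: 21833388001/46062 ≈ 4.7400e+5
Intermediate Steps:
c = -1/46062 (c = 1/(-46062) = -1/46062 ≈ -2.1710e-5)
474000 - c = 474000 - 1*(-1/46062) = 474000 + 1/46062 = 21833388001/46062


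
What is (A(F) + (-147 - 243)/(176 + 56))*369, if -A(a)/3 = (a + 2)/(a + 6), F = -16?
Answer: -1258659/580 ≈ -2170.1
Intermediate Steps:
A(a) = -3*(2 + a)/(6 + a) (A(a) = -3*(a + 2)/(a + 6) = -3*(2 + a)/(6 + a))
(A(F) + (-147 - 243)/(176 + 56))*369 = (3*(-2 - 1*(-16))/(6 - 16) + (-147 - 243)/(176 + 56))*369 = (3*(-2 + 16)/(-10) - 390/232)*369 = (3*(-⅒)*14 - 390*1/232)*369 = (-21/5 - 195/116)*369 = -3411/580*369 = -1258659/580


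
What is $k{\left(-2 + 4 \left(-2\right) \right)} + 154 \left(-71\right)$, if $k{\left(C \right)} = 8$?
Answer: $-10926$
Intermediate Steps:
$k{\left(-2 + 4 \left(-2\right) \right)} + 154 \left(-71\right) = 8 + 154 \left(-71\right) = 8 - 10934 = -10926$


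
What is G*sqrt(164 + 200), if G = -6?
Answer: -12*sqrt(91) ≈ -114.47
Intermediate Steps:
G*sqrt(164 + 200) = -6*sqrt(164 + 200) = -12*sqrt(91)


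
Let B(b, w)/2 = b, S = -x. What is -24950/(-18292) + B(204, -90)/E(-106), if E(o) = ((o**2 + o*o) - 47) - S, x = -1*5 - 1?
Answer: 94469531/68348058 ≈ 1.3822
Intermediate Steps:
x = -6 (x = -5 - 1 = -6)
S = 6 (S = -1*(-6) = 6)
B(b, w) = 2*b
E(o) = -53 + 2*o**2 (E(o) = ((o**2 + o*o) - 47) - 1*6 = ((o**2 + o**2) - 47) - 6 = (2*o**2 - 47) - 6 = (-47 + 2*o**2) - 6 = -53 + 2*o**2)
-24950/(-18292) + B(204, -90)/E(-106) = -24950/(-18292) + (2*204)/(-53 + 2*(-106)**2) = -24950*(-1/18292) + 408/(-53 + 2*11236) = 12475/9146 + 408/(-53 + 22472) = 12475/9146 + 408/22419 = 12475/9146 + 408*(1/22419) = 12475/9146 + 136/7473 = 94469531/68348058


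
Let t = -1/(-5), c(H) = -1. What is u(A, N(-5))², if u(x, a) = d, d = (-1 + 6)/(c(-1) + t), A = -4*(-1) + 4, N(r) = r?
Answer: 625/16 ≈ 39.063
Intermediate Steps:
A = 8 (A = 4 + 4 = 8)
t = ⅕ (t = -1*(-⅕) = ⅕ ≈ 0.20000)
d = -25/4 (d = (-1 + 6)/(-1 + ⅕) = 5/(-⅘) = 5*(-5/4) = -25/4 ≈ -6.2500)
u(x, a) = -25/4
u(A, N(-5))² = (-25/4)² = 625/16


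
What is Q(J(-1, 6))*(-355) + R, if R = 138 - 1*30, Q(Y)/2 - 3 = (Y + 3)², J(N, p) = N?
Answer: -4862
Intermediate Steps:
Q(Y) = 6 + 2*(3 + Y)² (Q(Y) = 6 + 2*(Y + 3)² = 6 + 2*(3 + Y)²)
R = 108 (R = 138 - 30 = 108)
Q(J(-1, 6))*(-355) + R = (6 + 2*(3 - 1)²)*(-355) + 108 = (6 + 2*2²)*(-355) + 108 = (6 + 2*4)*(-355) + 108 = (6 + 8)*(-355) + 108 = 14*(-355) + 108 = -4970 + 108 = -4862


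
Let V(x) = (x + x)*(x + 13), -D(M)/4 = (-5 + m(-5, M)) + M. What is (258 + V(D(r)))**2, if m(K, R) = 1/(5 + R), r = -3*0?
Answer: 1395919044/625 ≈ 2.2335e+6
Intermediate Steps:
r = 0
D(M) = 20 - 4*M - 4/(5 + M) (D(M) = -4*((-5 + 1/(5 + M)) + M) = -4*(-5 + M + 1/(5 + M)) = 20 - 4*M - 4/(5 + M))
V(x) = 2*x*(13 + x) (V(x) = (2*x)*(13 + x) = 2*x*(13 + x))
(258 + V(D(r)))**2 = (258 + 2*(4*(24 - 1*0**2)/(5 + 0))*(13 + 4*(24 - 1*0**2)/(5 + 0)))**2 = (258 + 2*(4*(24 - 1*0)/5)*(13 + 4*(24 - 1*0)/5))**2 = (258 + 2*(4*(1/5)*(24 + 0))*(13 + 4*(1/5)*(24 + 0)))**2 = (258 + 2*(4*(1/5)*24)*(13 + 4*(1/5)*24))**2 = (258 + 2*(96/5)*(13 + 96/5))**2 = (258 + 2*(96/5)*(161/5))**2 = (258 + 30912/25)**2 = (37362/25)**2 = 1395919044/625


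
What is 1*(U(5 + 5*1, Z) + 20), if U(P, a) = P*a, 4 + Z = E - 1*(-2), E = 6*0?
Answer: 0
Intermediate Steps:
E = 0
Z = -2 (Z = -4 + (0 - 1*(-2)) = -4 + (0 + 2) = -4 + 2 = -2)
1*(U(5 + 5*1, Z) + 20) = 1*((5 + 5*1)*(-2) + 20) = 1*((5 + 5)*(-2) + 20) = 1*(10*(-2) + 20) = 1*(-20 + 20) = 1*0 = 0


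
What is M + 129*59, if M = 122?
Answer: 7733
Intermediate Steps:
M + 129*59 = 122 + 129*59 = 122 + 7611 = 7733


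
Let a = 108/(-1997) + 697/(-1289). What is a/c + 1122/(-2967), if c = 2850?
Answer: -2745282643369/7255579980450 ≈ -0.37837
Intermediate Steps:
a = -1531121/2574133 (a = 108*(-1/1997) + 697*(-1/1289) = -108/1997 - 697/1289 = -1531121/2574133 ≈ -0.59481)
a/c + 1122/(-2967) = -1531121/2574133/2850 + 1122/(-2967) = -1531121/2574133*1/2850 + 1122*(-1/2967) = -1531121/7336279050 - 374/989 = -2745282643369/7255579980450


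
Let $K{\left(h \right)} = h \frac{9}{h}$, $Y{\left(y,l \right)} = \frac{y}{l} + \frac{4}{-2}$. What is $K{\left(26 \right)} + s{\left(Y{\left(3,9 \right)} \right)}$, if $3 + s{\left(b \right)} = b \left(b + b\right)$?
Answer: $\frac{104}{9} \approx 11.556$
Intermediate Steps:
$Y{\left(y,l \right)} = -2 + \frac{y}{l}$ ($Y{\left(y,l \right)} = \frac{y}{l} + 4 \left(- \frac{1}{2}\right) = \frac{y}{l} - 2 = -2 + \frac{y}{l}$)
$K{\left(h \right)} = 9$
$s{\left(b \right)} = -3 + 2 b^{2}$ ($s{\left(b \right)} = -3 + b \left(b + b\right) = -3 + b 2 b = -3 + 2 b^{2}$)
$K{\left(26 \right)} + s{\left(Y{\left(3,9 \right)} \right)} = 9 - \left(3 - 2 \left(-2 + \frac{3}{9}\right)^{2}\right) = 9 - \left(3 - 2 \left(-2 + 3 \cdot \frac{1}{9}\right)^{2}\right) = 9 - \left(3 - 2 \left(-2 + \frac{1}{3}\right)^{2}\right) = 9 - \left(3 - 2 \left(- \frac{5}{3}\right)^{2}\right) = 9 + \left(-3 + 2 \cdot \frac{25}{9}\right) = 9 + \left(-3 + \frac{50}{9}\right) = 9 + \frac{23}{9} = \frac{104}{9}$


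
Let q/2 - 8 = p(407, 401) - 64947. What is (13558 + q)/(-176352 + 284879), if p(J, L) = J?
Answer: -115506/108527 ≈ -1.0643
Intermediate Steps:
q = -129064 (q = 16 + 2*(407 - 64947) = 16 + 2*(-64540) = 16 - 129080 = -129064)
(13558 + q)/(-176352 + 284879) = (13558 - 129064)/(-176352 + 284879) = -115506/108527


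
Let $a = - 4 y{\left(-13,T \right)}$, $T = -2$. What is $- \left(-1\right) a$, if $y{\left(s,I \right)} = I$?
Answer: $8$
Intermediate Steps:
$a = 8$ ($a = \left(-4\right) \left(-2\right) = 8$)
$- \left(-1\right) a = - \left(-1\right) 8 = \left(-1\right) \left(-8\right) = 8$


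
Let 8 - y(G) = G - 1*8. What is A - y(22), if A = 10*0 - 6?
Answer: 0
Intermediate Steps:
y(G) = 16 - G (y(G) = 8 - (G - 1*8) = 8 - (G - 8) = 8 - (-8 + G) = 8 + (8 - G) = 16 - G)
A = -6 (A = 0 - 6 = -6)
A - y(22) = -6 - (16 - 1*22) = -6 - (16 - 22) = -6 - 1*(-6) = -6 + 6 = 0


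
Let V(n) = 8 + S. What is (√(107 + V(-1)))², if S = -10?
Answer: 105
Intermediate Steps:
V(n) = -2 (V(n) = 8 - 10 = -2)
(√(107 + V(-1)))² = (√(107 - 2))² = (√105)² = 105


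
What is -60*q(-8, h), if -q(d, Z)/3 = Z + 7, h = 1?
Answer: 1440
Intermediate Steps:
q(d, Z) = -21 - 3*Z (q(d, Z) = -3*(Z + 7) = -3*(7 + Z) = -21 - 3*Z)
-60*q(-8, h) = -60*(-21 - 3*1) = -60*(-21 - 3) = -60*(-24) = 1440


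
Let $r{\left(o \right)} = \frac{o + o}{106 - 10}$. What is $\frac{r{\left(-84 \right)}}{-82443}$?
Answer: $\frac{7}{329772} \approx 2.1227 \cdot 10^{-5}$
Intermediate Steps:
$r{\left(o \right)} = \frac{o}{48}$ ($r{\left(o \right)} = \frac{2 o}{96} = 2 o \frac{1}{96} = \frac{o}{48}$)
$\frac{r{\left(-84 \right)}}{-82443} = \frac{\frac{1}{48} \left(-84\right)}{-82443} = \left(- \frac{7}{4}\right) \left(- \frac{1}{82443}\right) = \frac{7}{329772}$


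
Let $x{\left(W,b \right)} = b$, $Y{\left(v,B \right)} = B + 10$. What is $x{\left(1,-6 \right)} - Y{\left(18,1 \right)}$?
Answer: $-17$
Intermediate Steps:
$Y{\left(v,B \right)} = 10 + B$
$x{\left(1,-6 \right)} - Y{\left(18,1 \right)} = -6 - \left(10 + 1\right) = -6 - 11 = -17$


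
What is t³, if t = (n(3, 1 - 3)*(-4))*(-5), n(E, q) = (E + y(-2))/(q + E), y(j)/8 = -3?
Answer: -74088000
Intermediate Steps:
y(j) = -24 (y(j) = 8*(-3) = -24)
n(E, q) = (-24 + E)/(E + q) (n(E, q) = (E - 24)/(q + E) = (-24 + E)/(E + q))
t = -420 (t = (((-24 + 3)/(3 + (1 - 3)))*(-4))*(-5) = ((-21/(3 - 2))*(-4))*(-5) = ((-21/1)*(-4))*(-5) = ((1*(-21))*(-4))*(-5) = -21*(-4)*(-5) = 84*(-5) = -420)
t³ = (-420)³ = -74088000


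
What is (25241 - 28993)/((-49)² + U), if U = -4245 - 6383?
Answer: 3752/8227 ≈ 0.45606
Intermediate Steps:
U = -10628
(25241 - 28993)/((-49)² + U) = (25241 - 28993)/((-49)² - 10628) = -3752/(2401 - 10628) = -3752/(-8227) = -3752*(-1/8227) = 3752/8227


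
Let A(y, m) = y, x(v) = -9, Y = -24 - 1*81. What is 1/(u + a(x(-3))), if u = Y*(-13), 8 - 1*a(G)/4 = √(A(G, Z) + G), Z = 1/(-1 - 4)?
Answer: 1397/1951897 + 12*I*√2/1951897 ≈ 0.00071571 + 8.6944e-6*I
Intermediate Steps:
Y = -105 (Y = -24 - 81 = -105)
Z = -⅕ (Z = 1/(-5) = -⅕ ≈ -0.20000)
a(G) = 32 - 4*√2*√G (a(G) = 32 - 4*√(G + G) = 32 - 4*√2*√G)
u = 1365 (u = -105*(-13) = 1365)
1/(u + a(x(-3))) = 1/(1365 + (32 - 4*√2*√(-9))) = 1/(1365 + (32 - 4*√2*3*I)) = 1/(1365 + (32 - 12*I*√2)) = 1/(1397 - 12*I*√2)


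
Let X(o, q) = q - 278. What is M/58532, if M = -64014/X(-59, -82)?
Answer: 10669/3511920 ≈ 0.0030379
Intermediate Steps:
X(o, q) = -278 + q
M = 10669/60 (M = -64014/(-278 - 82) = -64014/(-360) = -64014*(-1/360) = 10669/60 ≈ 177.82)
M/58532 = (10669/60)/58532 = (10669/60)*(1/58532) = 10669/3511920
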